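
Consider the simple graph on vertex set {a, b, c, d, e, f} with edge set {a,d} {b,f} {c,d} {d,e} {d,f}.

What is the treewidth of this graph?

1

A width-1 tree decomposition is:
Bags: B1 = {a, d}  B2 = {d, f}  B3 = {b, f}  B4 = {d, e}  B5 = {c, d}
Tree: B1–B2, B2–B3, B1–B4, B2–B5
Every bag has size at most 2, so the width is 2 − 1 = 1 and tw(G) ≤ 1. G has an edge, so its treewidth is at least 1. The upper and lower bounds meet at 1, so that is the treewidth.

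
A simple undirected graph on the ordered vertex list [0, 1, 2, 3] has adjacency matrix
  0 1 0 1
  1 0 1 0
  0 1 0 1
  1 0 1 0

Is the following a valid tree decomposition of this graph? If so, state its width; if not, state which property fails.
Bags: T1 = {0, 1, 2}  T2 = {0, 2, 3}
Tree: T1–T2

Yes; width 2.

Vertex coverage: the bags together contain {0, 1, 2, 3}, the full vertex set. Edge coverage: each edge of G has both endpoints in at least one bag. Running intersection: for every vertex, the bags containing it form a connected subtree. All three properties hold, so this is a valid tree decomposition of width max|bag| − 1 = 2, and hence tw(G) ≤ 2.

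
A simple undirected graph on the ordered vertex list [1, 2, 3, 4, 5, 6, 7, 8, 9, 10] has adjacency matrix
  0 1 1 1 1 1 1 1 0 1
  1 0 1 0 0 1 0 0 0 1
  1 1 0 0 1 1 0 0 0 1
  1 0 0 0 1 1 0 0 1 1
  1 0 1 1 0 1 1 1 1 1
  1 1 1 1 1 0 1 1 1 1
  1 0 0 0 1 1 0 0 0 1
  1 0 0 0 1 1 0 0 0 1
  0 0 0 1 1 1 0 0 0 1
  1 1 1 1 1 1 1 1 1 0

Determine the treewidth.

A width-4 tree decomposition is:
Bags: B1 = {1, 5, 6, 7, 10}  B2 = {1, 3, 5, 6, 10}  B3 = {1, 5, 6, 8, 10}  B4 = {1, 4, 5, 6, 10}  B5 = {1, 2, 3, 6, 10}  B6 = {4, 5, 6, 9, 10}
Tree: B1–B2, B1–B3, B2–B4, B2–B5, B4–B6
Every bag has size at most 5, so the width is 5 − 1 = 4 and tw(G) ≤ 4. Conversely, {1, 2, 3, 6, 10} is a clique of size 5, and the vertices of any clique must share a bag in every tree decomposition; so some bag has ≥ 5 vertices and tw(G) ≥ 4. Therefore the treewidth is 4.

4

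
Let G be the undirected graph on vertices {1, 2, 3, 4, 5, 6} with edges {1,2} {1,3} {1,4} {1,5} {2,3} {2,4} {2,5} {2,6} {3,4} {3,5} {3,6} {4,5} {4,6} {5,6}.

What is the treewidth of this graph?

A width-4 tree decomposition is:
Bags: B1 = {1, 2, 3, 4, 5}  B2 = {2, 3, 4, 5, 6}
Tree: B1–B2
Each bag holds 5 vertices, so the decomposition has width 4, which upper-bounds the treewidth. For the lower bound, the 5 vertices {1, 2, 3, 4, 5} are pairwise adjacent, and any tree decomposition puts a clique entirely inside one bag — forcing width ≥ 4. Combining the bounds, tw(G) = 4.

4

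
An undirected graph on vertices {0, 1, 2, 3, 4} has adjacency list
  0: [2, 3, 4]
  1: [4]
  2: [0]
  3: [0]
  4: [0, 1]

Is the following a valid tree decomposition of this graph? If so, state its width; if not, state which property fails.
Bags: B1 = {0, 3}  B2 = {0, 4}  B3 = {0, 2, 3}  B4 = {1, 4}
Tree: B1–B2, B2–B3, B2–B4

No — bags containing vertex 3 are not connected in the tree.

A tree decomposition must satisfy three properties: every vertex lies in some bag; for every edge, both endpoints lie together in some bag; and for every vertex, the bags containing it form a connected subtree. Here bags containing vertex 3 are not connected in the tree, so the decomposition is invalid.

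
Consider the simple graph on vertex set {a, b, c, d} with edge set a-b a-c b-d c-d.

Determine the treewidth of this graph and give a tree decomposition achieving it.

The largest bag has 3 vertices, giving width 2; this decomposition certifies tw(G) ≤ 2. Since a–b–d–c–a is a cycle in G, G is not acyclic. Forests are exactly the graphs of treewidth ≤ 1, so tw(G) ≥ 2. Hence tw(G) = 2 exactly.

Treewidth 2.
One optimal decomposition is:
Bags: B1 = {a, b, d}  B2 = {a, c, d}
Tree: B1–B2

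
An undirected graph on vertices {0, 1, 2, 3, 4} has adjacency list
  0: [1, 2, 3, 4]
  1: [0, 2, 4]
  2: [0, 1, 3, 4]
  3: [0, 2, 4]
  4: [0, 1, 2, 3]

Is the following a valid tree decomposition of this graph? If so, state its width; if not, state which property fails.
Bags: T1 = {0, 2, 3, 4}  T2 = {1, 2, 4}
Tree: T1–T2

A tree decomposition must satisfy three properties: every vertex lies in some bag; for every edge, both endpoints lie together in some bag; and for every vertex, the bags containing it form a connected subtree. Here edge (0,1) lies in no bag, so the decomposition is invalid.

No — edge (0,1) lies in no bag.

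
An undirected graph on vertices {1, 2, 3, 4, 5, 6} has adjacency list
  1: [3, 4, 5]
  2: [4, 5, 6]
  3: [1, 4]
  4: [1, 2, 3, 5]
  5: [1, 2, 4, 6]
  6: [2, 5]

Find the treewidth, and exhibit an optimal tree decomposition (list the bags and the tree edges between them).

Treewidth 2.
One such decomposition:
Bags: B1 = {2, 4, 5}  B2 = {1, 4, 5}  B3 = {1, 3, 4}  B4 = {2, 5, 6}
Tree: B1–B2, B2–B3, B1–B4

Every bag has size at most 3, so the width is 3 − 1 = 2 and tw(G) ≤ 2. On the other hand G contains the 3-clique {1, 3, 4}. A clique must lie in a single bag of any decomposition, so no decomposition can have width below 2. Combining the bounds, tw(G) = 2.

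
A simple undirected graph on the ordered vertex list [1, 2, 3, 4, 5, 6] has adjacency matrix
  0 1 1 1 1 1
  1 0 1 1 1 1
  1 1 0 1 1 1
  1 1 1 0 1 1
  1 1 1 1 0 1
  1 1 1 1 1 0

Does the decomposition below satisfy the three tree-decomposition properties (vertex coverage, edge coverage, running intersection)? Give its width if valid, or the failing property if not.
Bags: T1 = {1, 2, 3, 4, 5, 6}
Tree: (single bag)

Yes; width 5.

Every vertex of G appears in some bag (union = {1, 2, 3, 4, 5, 6}); every edge is covered by a bag; and for each vertex v the set of bags containing v is connected in the bag tree. The decomposition is therefore valid. The largest bag has 6 vertices, so the width is 5.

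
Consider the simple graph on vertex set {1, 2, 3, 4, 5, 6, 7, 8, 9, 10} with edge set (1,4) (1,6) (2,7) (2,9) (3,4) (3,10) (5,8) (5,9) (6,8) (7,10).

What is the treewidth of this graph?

A width-2 tree decomposition is:
Bags: B1 = {5, 6, 8}  B2 = {1, 5, 6}  B3 = {1, 4, 5}  B4 = {3, 4, 5}  B5 = {3, 5, 10}  B6 = {5, 7, 10}  B7 = {2, 5, 7}  B8 = {2, 5, 9}
Tree: B1–B2, B2–B3, B3–B4, B4–B5, B5–B6, B6–B7, B7–B8
Every bag has size at most 3, so the width is 3 − 1 = 2 and tw(G) ≤ 2. For the lower bound, G contains the cycle 5–8–6–1–4–3–10–7–2–9–5, so G is not a forest; only forests have treewidth ≤ 1, hence tw(G) ≥ 2. Combining the bounds, tw(G) = 2.

2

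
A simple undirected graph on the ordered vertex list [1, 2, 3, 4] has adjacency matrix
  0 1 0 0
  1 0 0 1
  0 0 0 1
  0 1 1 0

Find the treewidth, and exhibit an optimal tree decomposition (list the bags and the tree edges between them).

Treewidth 1.
One such decomposition:
Bags: B1 = {2, 4}  B2 = {1, 2}  B3 = {3, 4}
Tree: B1–B2, B1–B3

The largest bag has 2 vertices, giving width 1; this decomposition certifies tw(G) ≤ 1. G has an edge, so its treewidth is at least 1. Therefore the treewidth is 1.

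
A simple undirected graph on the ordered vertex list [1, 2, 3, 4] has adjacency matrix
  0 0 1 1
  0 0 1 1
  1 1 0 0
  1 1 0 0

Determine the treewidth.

2

A width-2 tree decomposition is:
Bags: B1 = {1, 2, 4}  B2 = {1, 2, 3}
Tree: B1–B2
Every bag has size at most 3, so the width is 3 − 1 = 2 and tw(G) ≤ 2. The edges 2–4–1–3–2 form a cycle, so G is not a tree and its treewidth is at least 2. Combining the bounds, tw(G) = 2.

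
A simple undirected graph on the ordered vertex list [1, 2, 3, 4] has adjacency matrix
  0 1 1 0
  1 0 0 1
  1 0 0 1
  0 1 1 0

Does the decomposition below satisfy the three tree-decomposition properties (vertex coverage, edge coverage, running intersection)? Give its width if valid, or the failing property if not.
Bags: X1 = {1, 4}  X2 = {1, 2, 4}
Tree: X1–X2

A tree decomposition must satisfy three properties: every vertex lies in some bag; for every edge, both endpoints lie together in some bag; and for every vertex, the bags containing it form a connected subtree. Here vertex 3 appears in no bag, so the decomposition is invalid.

No — vertex 3 appears in no bag.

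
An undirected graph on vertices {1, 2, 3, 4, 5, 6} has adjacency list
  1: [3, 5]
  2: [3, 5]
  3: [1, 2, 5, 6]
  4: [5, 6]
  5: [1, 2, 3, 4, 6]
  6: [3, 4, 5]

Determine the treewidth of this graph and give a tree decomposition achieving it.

Treewidth 2.
One optimal decomposition is:
Bags: B1 = {4, 5, 6}  B2 = {3, 5, 6}  B3 = {1, 3, 5}  B4 = {2, 3, 5}
Tree: B1–B2, B2–B3, B2–B4

The largest bag has 3 vertices, giving width 2; this decomposition certifies tw(G) ≤ 2. For the lower bound, the 3 vertices {1, 3, 5} are pairwise adjacent, and any tree decomposition puts a clique entirely inside one bag — forcing width ≥ 2. Hence tw(G) = 2 exactly.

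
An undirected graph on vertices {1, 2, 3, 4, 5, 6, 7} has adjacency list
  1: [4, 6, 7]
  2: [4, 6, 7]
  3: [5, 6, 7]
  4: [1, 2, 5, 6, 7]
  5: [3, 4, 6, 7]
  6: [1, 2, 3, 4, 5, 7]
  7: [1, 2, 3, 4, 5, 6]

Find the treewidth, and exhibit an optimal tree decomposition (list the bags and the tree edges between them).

Each bag holds 4 vertices, so the decomposition has width 3, which upper-bounds the treewidth. Conversely, {3, 5, 6, 7} is a clique of size 4, and the vertices of any clique must share a bag in every tree decomposition; so some bag has ≥ 4 vertices and tw(G) ≥ 3. Hence tw(G) = 3 exactly.

Treewidth 3.
One optimal decomposition is:
Bags: B1 = {4, 5, 6, 7}  B2 = {1, 4, 6, 7}  B3 = {2, 4, 6, 7}  B4 = {3, 5, 6, 7}
Tree: B1–B2, B1–B3, B1–B4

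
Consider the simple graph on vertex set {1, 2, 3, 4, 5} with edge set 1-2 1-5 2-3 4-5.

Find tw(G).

A width-1 tree decomposition is:
Bags: B1 = {1, 5}  B2 = {1, 2}  B3 = {2, 3}  B4 = {4, 5}
Tree: B1–B2, B2–B3, B1–B4
Each bag holds 2 vertices, so the decomposition has width 1, which upper-bounds the treewidth. Any graph with an edge has treewidth ≥ 1, and G has the edge 5–1. Combining the bounds, tw(G) = 1.

1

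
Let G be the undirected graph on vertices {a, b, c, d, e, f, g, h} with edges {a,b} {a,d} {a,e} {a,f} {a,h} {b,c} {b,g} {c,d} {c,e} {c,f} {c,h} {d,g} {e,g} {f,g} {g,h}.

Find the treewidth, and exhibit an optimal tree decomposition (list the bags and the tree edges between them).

Treewidth 3.
One optimal decomposition is:
Bags: B1 = {a, c, g, h}  B2 = {a, b, c, g}  B3 = {a, c, e, g}  B4 = {a, c, f, g}  B5 = {a, c, d, g}
Tree: B1–B2, B2–B3, B3–B4, B4–B5

The largest bag has 4 vertices, giving width 3; this decomposition certifies tw(G) ≤ 3. For the lower bound: the 4 vertex sets {a,h}, {b,g}, {c}, {e} are disjoint, each induces a connected subgraph, and every pair is joined by at least one edge of G. Contracting each set to a single vertex therefore yields K_{4} as a minor, and since treewidth is minor-monotone, tw(G) ≥ tw(K_{4}) = 3. Hence tw(G) = 3 exactly.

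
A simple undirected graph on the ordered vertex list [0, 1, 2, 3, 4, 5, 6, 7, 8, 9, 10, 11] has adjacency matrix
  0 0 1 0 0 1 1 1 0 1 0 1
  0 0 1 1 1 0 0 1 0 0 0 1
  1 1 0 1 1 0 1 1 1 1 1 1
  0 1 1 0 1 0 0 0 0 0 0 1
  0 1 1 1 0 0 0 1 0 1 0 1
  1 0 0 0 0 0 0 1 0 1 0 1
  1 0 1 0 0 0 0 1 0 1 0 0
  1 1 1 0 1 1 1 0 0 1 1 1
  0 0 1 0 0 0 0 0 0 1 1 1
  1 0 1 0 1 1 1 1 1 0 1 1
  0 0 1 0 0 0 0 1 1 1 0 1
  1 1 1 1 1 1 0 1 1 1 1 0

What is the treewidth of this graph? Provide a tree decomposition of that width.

Each bag holds 5 vertices, so the decomposition has width 4, which upper-bounds the treewidth. On the other hand G contains the 5-clique {2, 8, 9, 10, 11}. A clique must lie in a single bag of any decomposition, so no decomposition can have width below 4. The upper and lower bounds meet at 4, so that is the treewidth.

Treewidth 4.
One such decomposition:
Bags: B1 = {2, 4, 7, 9, 11}  B2 = {0, 2, 7, 9, 11}  B3 = {1, 2, 4, 7, 11}  B4 = {2, 7, 9, 10, 11}  B5 = {2, 8, 9, 10, 11}  B6 = {0, 2, 6, 7, 9}  B7 = {0, 5, 7, 9, 11}  B8 = {1, 2, 3, 4, 11}
Tree: B1–B2, B1–B3, B2–B4, B4–B5, B2–B6, B2–B7, B3–B8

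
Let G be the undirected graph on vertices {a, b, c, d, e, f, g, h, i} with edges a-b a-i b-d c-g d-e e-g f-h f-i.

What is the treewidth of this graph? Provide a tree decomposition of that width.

Every bag has size at most 2, so the width is 2 − 1 = 1 and tw(G) ≤ 1. Any graph with an edge has treewidth ≥ 1, and G has the edge h–f. Combining the bounds, tw(G) = 1.

Treewidth 1.
One optimal decomposition is:
Bags: B1 = {f, h}  B2 = {f, i}  B3 = {a, i}  B4 = {a, b}  B5 = {b, d}  B6 = {d, e}  B7 = {e, g}  B8 = {c, g}
Tree: B1–B2, B2–B3, B3–B4, B4–B5, B5–B6, B6–B7, B7–B8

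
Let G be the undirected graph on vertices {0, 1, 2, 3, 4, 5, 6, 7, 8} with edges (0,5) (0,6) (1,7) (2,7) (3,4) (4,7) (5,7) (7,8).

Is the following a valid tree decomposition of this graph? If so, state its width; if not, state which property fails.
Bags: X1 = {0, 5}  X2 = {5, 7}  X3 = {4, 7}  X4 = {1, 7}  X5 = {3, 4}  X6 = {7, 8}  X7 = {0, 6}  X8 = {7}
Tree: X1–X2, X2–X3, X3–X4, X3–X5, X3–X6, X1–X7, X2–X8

A tree decomposition must satisfy three properties: every vertex lies in some bag; for every edge, both endpoints lie together in some bag; and for every vertex, the bags containing it form a connected subtree. Here vertex 2 appears in no bag, so the decomposition is invalid.

No — vertex 2 appears in no bag.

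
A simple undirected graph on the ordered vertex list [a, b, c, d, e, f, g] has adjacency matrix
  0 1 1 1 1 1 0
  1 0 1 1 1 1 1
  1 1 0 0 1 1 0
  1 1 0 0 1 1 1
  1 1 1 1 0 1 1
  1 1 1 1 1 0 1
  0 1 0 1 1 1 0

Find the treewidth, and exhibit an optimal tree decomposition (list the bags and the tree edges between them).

Treewidth 4.
One such decomposition:
Bags: B1 = {a, b, d, e, f}  B2 = {a, b, c, e, f}  B3 = {b, d, e, f, g}
Tree: B1–B2, B1–B3

The largest bag has 5 vertices, giving width 4; this decomposition certifies tw(G) ≤ 4. Conversely, {b, d, e, f, g} is a clique of size 5, and the vertices of any clique must share a bag in every tree decomposition; so some bag has ≥ 5 vertices and tw(G) ≥ 4. Hence tw(G) = 4 exactly.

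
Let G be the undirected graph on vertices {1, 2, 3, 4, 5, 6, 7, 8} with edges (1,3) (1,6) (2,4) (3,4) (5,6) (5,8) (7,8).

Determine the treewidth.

1

A width-1 tree decomposition is:
Bags: B1 = {7, 8}  B2 = {5, 8}  B3 = {5, 6}  B4 = {1, 6}  B5 = {1, 3}  B6 = {3, 4}  B7 = {2, 4}
Tree: B1–B2, B2–B3, B3–B4, B4–B5, B5–B6, B6–B7
Each bag holds 2 vertices, so the decomposition has width 1, which upper-bounds the treewidth. Since G has at least one edge (e.g. 7–8), it is not an edgeless graph, so tw(G) ≥ 1. The upper and lower bounds meet at 1, so that is the treewidth.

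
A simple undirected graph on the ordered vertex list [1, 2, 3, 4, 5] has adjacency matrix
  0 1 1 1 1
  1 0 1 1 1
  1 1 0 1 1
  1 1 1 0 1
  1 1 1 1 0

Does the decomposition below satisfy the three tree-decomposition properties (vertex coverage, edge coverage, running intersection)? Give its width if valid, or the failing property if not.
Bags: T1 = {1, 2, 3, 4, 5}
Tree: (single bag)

Vertex coverage: the bags together contain {1, 2, 3, 4, 5}, the full vertex set. Edge coverage: each edge of G has both endpoints in at least one bag. Running intersection: for every vertex, the bags containing it form a connected subtree. All three properties hold, so this is a valid tree decomposition of width max|bag| − 1 = 4, and hence tw(G) ≤ 4.

Yes; width 4.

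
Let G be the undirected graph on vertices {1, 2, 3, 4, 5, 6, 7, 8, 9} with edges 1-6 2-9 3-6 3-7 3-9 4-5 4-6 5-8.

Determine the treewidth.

A width-1 tree decomposition is:
Bags: B1 = {3, 6}  B2 = {3, 9}  B3 = {4, 6}  B4 = {1, 6}  B5 = {3, 7}  B6 = {4, 5}  B7 = {5, 8}  B8 = {2, 9}
Tree: B1–B2, B1–B3, B1–B4, B2–B5, B3–B6, B6–B7, B2–B8
The largest bag has 2 vertices, giving width 1; this decomposition certifies tw(G) ≤ 1. G has an edge, so its treewidth is at least 1. The upper and lower bounds meet at 1, so that is the treewidth.

1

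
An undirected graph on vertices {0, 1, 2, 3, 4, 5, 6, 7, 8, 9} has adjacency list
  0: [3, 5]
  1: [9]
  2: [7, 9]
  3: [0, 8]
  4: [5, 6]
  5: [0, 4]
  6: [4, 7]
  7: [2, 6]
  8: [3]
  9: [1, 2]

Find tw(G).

1

A width-1 tree decomposition is:
Bags: B1 = {3, 8}  B2 = {0, 3}  B3 = {0, 5}  B4 = {4, 5}  B5 = {4, 6}  B6 = {6, 7}  B7 = {2, 7}  B8 = {2, 9}  B9 = {1, 9}
Tree: B1–B2, B2–B3, B3–B4, B4–B5, B5–B6, B6–B7, B7–B8, B8–B9
Every bag has size at most 2, so the width is 2 − 1 = 1 and tw(G) ≤ 1. Since G has at least one edge (e.g. 8–3), it is not an edgeless graph, so tw(G) ≥ 1. Therefore the treewidth is 1.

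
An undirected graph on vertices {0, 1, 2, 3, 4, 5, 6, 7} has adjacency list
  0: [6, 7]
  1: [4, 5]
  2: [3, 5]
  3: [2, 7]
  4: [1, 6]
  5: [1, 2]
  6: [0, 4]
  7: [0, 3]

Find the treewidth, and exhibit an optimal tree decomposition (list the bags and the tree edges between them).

Treewidth 2.
One such decomposition:
Bags: B1 = {0, 3, 7}  B2 = {0, 2, 3}  B3 = {0, 2, 5}  B4 = {0, 1, 5}  B5 = {0, 1, 4}  B6 = {0, 4, 6}
Tree: B1–B2, B2–B3, B3–B4, B4–B5, B5–B6

Every bag has size at most 3, so the width is 3 − 1 = 2 and tw(G) ≤ 2. For the lower bound, G contains the cycle 0–7–3–2–5–1–4–6–0, so G is not a forest; only forests have treewidth ≤ 1, hence tw(G) ≥ 2. The upper and lower bounds meet at 2, so that is the treewidth.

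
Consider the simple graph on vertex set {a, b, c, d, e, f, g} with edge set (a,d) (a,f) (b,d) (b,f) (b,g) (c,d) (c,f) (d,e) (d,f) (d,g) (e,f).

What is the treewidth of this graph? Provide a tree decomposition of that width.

Treewidth 2.
One such decomposition:
Bags: B1 = {b, d, g}  B2 = {b, d, f}  B3 = {c, d, f}  B4 = {a, d, f}  B5 = {d, e, f}
Tree: B1–B2, B2–B3, B2–B4, B3–B5

The largest bag has 3 vertices, giving width 2; this decomposition certifies tw(G) ≤ 2. Conversely, {b, d, g} is a clique of size 3, and the vertices of any clique must share a bag in every tree decomposition; so some bag has ≥ 3 vertices and tw(G) ≥ 2. Combining the bounds, tw(G) = 2.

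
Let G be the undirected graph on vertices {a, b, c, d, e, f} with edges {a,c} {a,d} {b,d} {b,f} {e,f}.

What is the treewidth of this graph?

1

A width-1 tree decomposition is:
Bags: B1 = {e, f}  B2 = {b, f}  B3 = {b, d}  B4 = {a, d}  B5 = {a, c}
Tree: B1–B2, B2–B3, B3–B4, B4–B5
The largest bag has 2 vertices, giving width 1; this decomposition certifies tw(G) ≤ 1. Since G has at least one edge (e.g. e–f), it is not an edgeless graph, so tw(G) ≥ 1. Therefore the treewidth is 1.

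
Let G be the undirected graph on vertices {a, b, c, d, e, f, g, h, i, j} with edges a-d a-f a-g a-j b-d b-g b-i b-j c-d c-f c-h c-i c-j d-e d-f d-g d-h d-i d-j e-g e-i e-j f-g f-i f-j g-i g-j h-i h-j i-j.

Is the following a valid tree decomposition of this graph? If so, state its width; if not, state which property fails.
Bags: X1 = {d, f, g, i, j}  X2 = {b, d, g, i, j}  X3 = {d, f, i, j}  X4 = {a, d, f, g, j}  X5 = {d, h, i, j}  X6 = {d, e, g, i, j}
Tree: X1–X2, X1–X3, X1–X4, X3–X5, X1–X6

No — vertex c appears in no bag.

A tree decomposition must satisfy three properties: every vertex lies in some bag; for every edge, both endpoints lie together in some bag; and for every vertex, the bags containing it form a connected subtree. Here vertex c appears in no bag, so the decomposition is invalid.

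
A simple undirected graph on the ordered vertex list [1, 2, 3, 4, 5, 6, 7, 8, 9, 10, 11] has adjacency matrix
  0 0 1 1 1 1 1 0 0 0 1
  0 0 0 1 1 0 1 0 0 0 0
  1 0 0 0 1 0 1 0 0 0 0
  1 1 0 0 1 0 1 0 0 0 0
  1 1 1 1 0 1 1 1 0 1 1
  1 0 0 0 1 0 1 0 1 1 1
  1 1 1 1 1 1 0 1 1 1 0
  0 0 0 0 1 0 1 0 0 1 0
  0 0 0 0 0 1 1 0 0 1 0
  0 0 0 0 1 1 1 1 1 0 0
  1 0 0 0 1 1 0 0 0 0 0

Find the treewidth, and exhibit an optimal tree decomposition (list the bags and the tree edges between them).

Treewidth 3.
One optimal decomposition is:
Bags: B1 = {1, 5, 6, 7}  B2 = {1, 4, 5, 7}  B3 = {2, 4, 5, 7}  B4 = {1, 3, 5, 7}  B5 = {1, 5, 6, 11}  B6 = {5, 6, 7, 10}  B7 = {6, 7, 9, 10}  B8 = {5, 7, 8, 10}
Tree: B1–B2, B2–B3, B1–B4, B1–B5, B1–B6, B6–B7, B6–B8

Each bag holds 4 vertices, so the decomposition has width 3, which upper-bounds the treewidth. On the other hand G contains the 4-clique {6, 7, 9, 10}. A clique must lie in a single bag of any decomposition, so no decomposition can have width below 3. Hence tw(G) = 3 exactly.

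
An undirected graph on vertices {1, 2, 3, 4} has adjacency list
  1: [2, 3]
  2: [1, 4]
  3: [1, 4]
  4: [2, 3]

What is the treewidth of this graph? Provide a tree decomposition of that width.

The largest bag has 3 vertices, giving width 2; this decomposition certifies tw(G) ≤ 2. The edges 4–3–1–2–4 form a cycle, so G is not a tree and its treewidth is at least 2. Therefore the treewidth is 2.

Treewidth 2.
One such decomposition:
Bags: B1 = {1, 3, 4}  B2 = {1, 2, 4}
Tree: B1–B2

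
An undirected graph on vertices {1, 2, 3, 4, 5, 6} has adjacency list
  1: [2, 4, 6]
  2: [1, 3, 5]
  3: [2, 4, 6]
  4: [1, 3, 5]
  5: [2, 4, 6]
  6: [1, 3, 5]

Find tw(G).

A width-3 tree decomposition is:
Bags: B1 = {2, 4, 5, 6}  B2 = {1, 2, 4, 6}  B3 = {2, 3, 4, 6}
Tree: B1–B2, B2–B3
The largest bag has 4 vertices, giving width 3; this decomposition certifies tw(G) ≤ 3. For the lower bound: the 4 vertex sets {4,5}, {1,2}, {6}, {3} are disjoint, each induces a connected subgraph, and every pair is joined by at least one edge of G. Contracting each set to a single vertex therefore yields K_{4} as a minor, and since treewidth is minor-monotone, tw(G) ≥ tw(K_{4}) = 3. Hence tw(G) = 3 exactly.

3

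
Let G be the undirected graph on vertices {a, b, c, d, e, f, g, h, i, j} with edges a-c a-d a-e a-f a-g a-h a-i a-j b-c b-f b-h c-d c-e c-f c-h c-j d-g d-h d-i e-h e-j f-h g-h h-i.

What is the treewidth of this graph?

3

A width-3 tree decomposition is:
Bags: B1 = {a, c, e, h}  B2 = {a, c, d, h}  B3 = {a, d, h, i}  B4 = {a, c, f, h}  B5 = {a, c, e, j}  B6 = {b, c, f, h}  B7 = {a, d, g, h}
Tree: B1–B2, B2–B3, B1–B4, B1–B5, B4–B6, B2–B7
Each bag holds 4 vertices, so the decomposition has width 3, which upper-bounds the treewidth. For the lower bound, the 4 vertices {a, c, e, j} are pairwise adjacent, and any tree decomposition puts a clique entirely inside one bag — forcing width ≥ 3. Combining the bounds, tw(G) = 3.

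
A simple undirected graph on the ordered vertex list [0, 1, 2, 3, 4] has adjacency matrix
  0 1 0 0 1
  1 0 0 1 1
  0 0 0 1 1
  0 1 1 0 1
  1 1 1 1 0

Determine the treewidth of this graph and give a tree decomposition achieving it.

Treewidth 2.
Bags: B1 = {2, 3, 4}  B2 = {1, 3, 4}  B3 = {0, 1, 4}
Tree: B1–B2, B2–B3

Each bag holds 3 vertices, so the decomposition has width 2, which upper-bounds the treewidth. On the other hand G contains the 3-clique {0, 1, 4}. A clique must lie in a single bag of any decomposition, so no decomposition can have width below 2. Combining the bounds, tw(G) = 2.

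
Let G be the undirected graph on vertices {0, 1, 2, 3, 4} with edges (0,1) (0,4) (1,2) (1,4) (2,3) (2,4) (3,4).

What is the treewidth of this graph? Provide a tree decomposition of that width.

Treewidth 2.
One such decomposition:
Bags: B1 = {2, 3, 4}  B2 = {1, 2, 4}  B3 = {0, 1, 4}
Tree: B1–B2, B2–B3

Every bag has size at most 3, so the width is 3 − 1 = 2 and tw(G) ≤ 2. Conversely, {0, 1, 4} is a clique of size 3, and the vertices of any clique must share a bag in every tree decomposition; so some bag has ≥ 3 vertices and tw(G) ≥ 2. Hence tw(G) = 2 exactly.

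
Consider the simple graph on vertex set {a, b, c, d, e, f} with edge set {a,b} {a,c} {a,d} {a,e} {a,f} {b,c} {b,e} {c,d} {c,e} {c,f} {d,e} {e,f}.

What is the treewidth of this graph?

3

A width-3 tree decomposition is:
Bags: B1 = {a, c, d, e}  B2 = {a, b, c, e}  B3 = {a, c, e, f}
Tree: B1–B2, B1–B3
Each bag holds 4 vertices, so the decomposition has width 3, which upper-bounds the treewidth. For the lower bound, the 4 vertices {a, c, d, e} are pairwise adjacent, and any tree decomposition puts a clique entirely inside one bag — forcing width ≥ 3. Hence tw(G) = 3 exactly.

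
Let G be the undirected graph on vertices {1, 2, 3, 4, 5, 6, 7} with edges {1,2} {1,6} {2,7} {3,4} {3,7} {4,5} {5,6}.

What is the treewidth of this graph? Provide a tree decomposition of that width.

Treewidth 2.
One such decomposition:
Bags: B1 = {1, 5, 6}  B2 = {1, 2, 5}  B3 = {2, 5, 7}  B4 = {3, 5, 7}  B5 = {3, 4, 5}
Tree: B1–B2, B2–B3, B3–B4, B4–B5

Each bag holds 3 vertices, so the decomposition has width 2, which upper-bounds the treewidth. The edges 5–6–1–2–7–3–4–5 form a cycle, so G is not a tree and its treewidth is at least 2. The upper and lower bounds meet at 2, so that is the treewidth.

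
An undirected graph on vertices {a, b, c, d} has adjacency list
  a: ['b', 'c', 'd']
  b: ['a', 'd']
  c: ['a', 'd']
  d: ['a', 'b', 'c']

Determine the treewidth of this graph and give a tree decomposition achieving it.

Treewidth 2.
One optimal decomposition is:
Bags: B1 = {a, b, d}  B2 = {a, c, d}
Tree: B1–B2

Every bag has size at most 3, so the width is 3 − 1 = 2 and tw(G) ≤ 2. For the lower bound, the 3 vertices {a, c, d} are pairwise adjacent, and any tree decomposition puts a clique entirely inside one bag — forcing width ≥ 2. Combining the bounds, tw(G) = 2.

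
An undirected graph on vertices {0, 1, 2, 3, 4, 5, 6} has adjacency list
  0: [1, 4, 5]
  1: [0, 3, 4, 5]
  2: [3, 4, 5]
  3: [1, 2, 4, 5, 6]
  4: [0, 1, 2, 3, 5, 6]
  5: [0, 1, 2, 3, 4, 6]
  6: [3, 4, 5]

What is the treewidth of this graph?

A width-3 tree decomposition is:
Bags: B1 = {2, 3, 4, 5}  B2 = {3, 4, 5, 6}  B3 = {1, 3, 4, 5}  B4 = {0, 1, 4, 5}
Tree: B1–B2, B2–B3, B3–B4
Every bag has size at most 4, so the width is 4 − 1 = 3 and tw(G) ≤ 3. On the other hand G contains the 4-clique {0, 1, 4, 5}. A clique must lie in a single bag of any decomposition, so no decomposition can have width below 3. The upper and lower bounds meet at 3, so that is the treewidth.

3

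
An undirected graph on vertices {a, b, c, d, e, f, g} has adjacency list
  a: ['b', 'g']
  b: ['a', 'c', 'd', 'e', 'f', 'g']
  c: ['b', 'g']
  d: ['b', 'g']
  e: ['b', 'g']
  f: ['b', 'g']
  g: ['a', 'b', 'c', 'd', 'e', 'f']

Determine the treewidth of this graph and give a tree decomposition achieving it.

Treewidth 2.
One such decomposition:
Bags: B1 = {b, f, g}  B2 = {b, e, g}  B3 = {b, d, g}  B4 = {b, c, g}  B5 = {a, b, g}
Tree: B1–B2, B1–B3, B2–B4, B2–B5

Every bag has size at most 3, so the width is 3 − 1 = 2 and tw(G) ≤ 2. On the other hand G contains the 3-clique {b, d, g}. A clique must lie in a single bag of any decomposition, so no decomposition can have width below 2. Therefore the treewidth is 2.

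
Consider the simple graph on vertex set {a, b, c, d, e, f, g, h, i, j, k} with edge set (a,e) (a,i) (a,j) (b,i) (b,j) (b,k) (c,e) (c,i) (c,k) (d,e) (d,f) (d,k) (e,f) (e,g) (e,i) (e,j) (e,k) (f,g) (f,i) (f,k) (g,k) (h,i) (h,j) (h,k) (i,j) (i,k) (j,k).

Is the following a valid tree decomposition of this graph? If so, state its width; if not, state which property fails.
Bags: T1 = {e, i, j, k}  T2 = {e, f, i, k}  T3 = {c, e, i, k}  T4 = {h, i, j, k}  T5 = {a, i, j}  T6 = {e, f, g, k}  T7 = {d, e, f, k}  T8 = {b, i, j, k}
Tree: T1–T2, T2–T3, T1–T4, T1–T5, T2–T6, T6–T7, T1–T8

No — edge (e,a) lies in no bag.

A tree decomposition must satisfy three properties: every vertex lies in some bag; for every edge, both endpoints lie together in some bag; and for every vertex, the bags containing it form a connected subtree. Here edge (e,a) lies in no bag, so the decomposition is invalid.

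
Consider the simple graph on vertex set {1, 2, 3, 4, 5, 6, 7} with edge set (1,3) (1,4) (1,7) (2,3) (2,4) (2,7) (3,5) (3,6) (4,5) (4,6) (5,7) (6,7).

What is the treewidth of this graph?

A width-3 tree decomposition is:
Bags: B1 = {3, 4, 5, 7}  B2 = {3, 4, 6, 7}  B3 = {2, 3, 4, 7}  B4 = {1, 3, 4, 7}
Tree: B1–B2, B2–B3, B3–B4
Every bag has size at most 4, so the width is 4 − 1 = 3 and tw(G) ≤ 3. For the lower bound: the 4 vertex sets {4,5}, {6,7}, {3}, {2} are disjoint, each induces a connected subgraph, and every pair is joined by at least one edge of G. Contracting each set to a single vertex therefore yields K_{4} as a minor, and since treewidth is minor-monotone, tw(G) ≥ tw(K_{4}) = 3. Combining the bounds, tw(G) = 3.

3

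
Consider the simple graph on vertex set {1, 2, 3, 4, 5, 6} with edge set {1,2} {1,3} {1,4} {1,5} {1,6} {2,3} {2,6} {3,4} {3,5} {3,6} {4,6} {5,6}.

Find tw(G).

3

A width-3 tree decomposition is:
Bags: B1 = {1, 3, 4, 6}  B2 = {1, 2, 3, 6}  B3 = {1, 3, 5, 6}
Tree: B1–B2, B2–B3
Each bag holds 4 vertices, so the decomposition has width 3, which upper-bounds the treewidth. For the lower bound, the 4 vertices {1, 2, 3, 6} are pairwise adjacent, and any tree decomposition puts a clique entirely inside one bag — forcing width ≥ 3. Combining the bounds, tw(G) = 3.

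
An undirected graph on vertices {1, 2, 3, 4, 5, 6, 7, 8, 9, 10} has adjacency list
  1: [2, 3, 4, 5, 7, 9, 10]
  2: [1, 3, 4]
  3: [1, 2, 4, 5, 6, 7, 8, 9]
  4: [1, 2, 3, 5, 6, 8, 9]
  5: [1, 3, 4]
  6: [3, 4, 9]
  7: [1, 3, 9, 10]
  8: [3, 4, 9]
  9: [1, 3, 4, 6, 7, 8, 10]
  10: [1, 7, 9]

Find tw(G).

3

A width-3 tree decomposition is:
Bags: B1 = {1, 3, 4, 9}  B2 = {1, 3, 4, 5}  B3 = {1, 3, 7, 9}  B4 = {3, 4, 8, 9}  B5 = {3, 4, 6, 9}  B6 = {1, 7, 9, 10}  B7 = {1, 2, 3, 4}
Tree: B1–B2, B1–B3, B1–B4, B1–B5, B3–B6, B2–B7
Each bag holds 4 vertices, so the decomposition has width 3, which upper-bounds the treewidth. On the other hand G contains the 4-clique {1, 7, 9, 10}. A clique must lie in a single bag of any decomposition, so no decomposition can have width below 3. Hence tw(G) = 3 exactly.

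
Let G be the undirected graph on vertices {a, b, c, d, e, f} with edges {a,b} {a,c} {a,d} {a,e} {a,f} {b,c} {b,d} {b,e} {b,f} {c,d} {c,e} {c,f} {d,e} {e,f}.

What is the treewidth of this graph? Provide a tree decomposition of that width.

Each bag holds 5 vertices, so the decomposition has width 4, which upper-bounds the treewidth. On the other hand G contains the 5-clique {a, b, c, d, e}. A clique must lie in a single bag of any decomposition, so no decomposition can have width below 4. Combining the bounds, tw(G) = 4.

Treewidth 4.
Bags: B1 = {a, b, c, d, e}  B2 = {a, b, c, e, f}
Tree: B1–B2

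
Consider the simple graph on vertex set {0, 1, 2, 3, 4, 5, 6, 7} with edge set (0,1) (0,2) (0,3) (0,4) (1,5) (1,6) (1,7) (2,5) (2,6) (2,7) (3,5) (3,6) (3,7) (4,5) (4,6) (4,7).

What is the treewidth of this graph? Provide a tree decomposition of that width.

Treewidth 4.
One such decomposition:
Bags: B1 = {0, 4, 5, 6, 7}  B2 = {0, 1, 5, 6, 7}  B3 = {0, 3, 5, 6, 7}  B4 = {0, 2, 5, 6, 7}
Tree: B1–B2, B2–B3, B3–B4

The largest bag has 5 vertices, giving width 4; this decomposition certifies tw(G) ≤ 4. For the lower bound: the 5 vertex sets {4,7}, {1,6}, {0,3}, {5}, {2} are disjoint, each induces a connected subgraph, and every pair is joined by at least one edge of G. Contracting each set to a single vertex therefore yields K_{5} as a minor, and since treewidth is minor-monotone, tw(G) ≥ tw(K_{5}) = 4. Combining the bounds, tw(G) = 4.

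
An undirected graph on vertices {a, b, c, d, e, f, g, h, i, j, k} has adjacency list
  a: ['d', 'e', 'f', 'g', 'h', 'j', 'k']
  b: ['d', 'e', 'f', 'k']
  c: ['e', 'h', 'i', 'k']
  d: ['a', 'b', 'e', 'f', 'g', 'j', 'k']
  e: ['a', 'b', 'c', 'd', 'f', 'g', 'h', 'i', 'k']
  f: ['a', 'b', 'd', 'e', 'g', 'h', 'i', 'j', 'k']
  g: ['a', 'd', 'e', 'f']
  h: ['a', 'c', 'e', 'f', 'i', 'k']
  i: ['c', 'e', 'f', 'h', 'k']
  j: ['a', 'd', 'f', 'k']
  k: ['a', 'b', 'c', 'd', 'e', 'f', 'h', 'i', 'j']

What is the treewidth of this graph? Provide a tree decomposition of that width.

Every bag has size at most 5, so the width is 5 − 1 = 4 and tw(G) ≤ 4. Conversely, {c, e, h, i, k} is a clique of size 5, and the vertices of any clique must share a bag in every tree decomposition; so some bag has ≥ 5 vertices and tw(G) ≥ 4. Hence tw(G) = 4 exactly.

Treewidth 4.
One optimal decomposition is:
Bags: B1 = {e, f, h, i, k}  B2 = {a, e, f, h, k}  B3 = {a, d, e, f, k}  B4 = {c, e, h, i, k}  B5 = {a, d, e, f, g}  B6 = {b, d, e, f, k}  B7 = {a, d, f, j, k}
Tree: B1–B2, B2–B3, B1–B4, B3–B5, B3–B6, B3–B7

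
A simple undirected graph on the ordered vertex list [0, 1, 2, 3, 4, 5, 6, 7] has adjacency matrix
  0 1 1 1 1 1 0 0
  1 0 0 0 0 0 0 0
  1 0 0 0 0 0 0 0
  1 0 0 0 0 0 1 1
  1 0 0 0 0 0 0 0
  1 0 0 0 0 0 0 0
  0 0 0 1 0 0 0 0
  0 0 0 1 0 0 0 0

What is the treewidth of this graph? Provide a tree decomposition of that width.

Treewidth 1.
One optimal decomposition is:
Bags: B1 = {3, 6}  B2 = {0, 3}  B3 = {3, 7}  B4 = {0, 1}  B5 = {0, 5}  B6 = {0, 4}  B7 = {0, 2}
Tree: B1–B2, B1–B3, B2–B4, B2–B5, B2–B6, B5–B7

Each bag holds 2 vertices, so the decomposition has width 1, which upper-bounds the treewidth. Since G has at least one edge (e.g. 6–3), it is not an edgeless graph, so tw(G) ≥ 1. Combining the bounds, tw(G) = 1.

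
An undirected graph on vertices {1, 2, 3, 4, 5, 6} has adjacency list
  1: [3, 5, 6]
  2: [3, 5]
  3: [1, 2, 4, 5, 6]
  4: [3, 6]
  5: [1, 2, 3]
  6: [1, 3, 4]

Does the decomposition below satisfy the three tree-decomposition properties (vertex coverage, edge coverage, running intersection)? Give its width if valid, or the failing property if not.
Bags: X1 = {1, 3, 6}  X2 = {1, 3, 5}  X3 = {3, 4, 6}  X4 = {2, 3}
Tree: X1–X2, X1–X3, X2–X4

No — edge (5,2) lies in no bag.

A tree decomposition must satisfy three properties: every vertex lies in some bag; for every edge, both endpoints lie together in some bag; and for every vertex, the bags containing it form a connected subtree. Here edge (5,2) lies in no bag, so the decomposition is invalid.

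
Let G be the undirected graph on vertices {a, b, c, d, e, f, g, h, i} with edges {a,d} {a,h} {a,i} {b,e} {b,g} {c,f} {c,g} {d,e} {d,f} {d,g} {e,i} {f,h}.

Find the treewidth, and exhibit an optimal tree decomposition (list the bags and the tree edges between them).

Each bag holds 4 vertices, so the decomposition has width 3, which upper-bounds the treewidth. For the lower bound: the 4 vertex sets {a,h,i}, {f}, {d}, {b,c,e,g} are disjoint, each induces a connected subgraph, and every pair is joined by at least one edge of G. Contracting each set to a single vertex therefore yields K_{4} as a minor, and since treewidth is minor-monotone, tw(G) ≥ tw(K_{4}) = 3. Hence tw(G) = 3 exactly.

Treewidth 3.
One such decomposition:
Bags: B1 = {a, f, h, i}  B2 = {a, d, f, i}  B3 = {d, e, f, i}  B4 = {c, d, e, f}  B5 = {c, d, e, g}  B6 = {b, c, e, g}
Tree: B1–B2, B2–B3, B3–B4, B4–B5, B5–B6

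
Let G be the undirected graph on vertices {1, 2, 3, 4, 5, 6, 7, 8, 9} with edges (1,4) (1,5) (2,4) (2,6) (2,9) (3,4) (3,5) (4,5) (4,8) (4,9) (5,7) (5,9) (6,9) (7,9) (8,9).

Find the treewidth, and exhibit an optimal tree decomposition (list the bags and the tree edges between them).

Treewidth 2.
One optimal decomposition is:
Bags: B1 = {4, 5, 9}  B2 = {1, 4, 5}  B3 = {5, 7, 9}  B4 = {3, 4, 5}  B5 = {2, 4, 9}  B6 = {4, 8, 9}  B7 = {2, 6, 9}
Tree: B1–B2, B1–B3, B2–B4, B1–B5, B1–B6, B5–B7

Every bag has size at most 3, so the width is 3 − 1 = 2 and tw(G) ≤ 2. Conversely, {4, 8, 9} is a clique of size 3, and the vertices of any clique must share a bag in every tree decomposition; so some bag has ≥ 3 vertices and tw(G) ≥ 2. The upper and lower bounds meet at 2, so that is the treewidth.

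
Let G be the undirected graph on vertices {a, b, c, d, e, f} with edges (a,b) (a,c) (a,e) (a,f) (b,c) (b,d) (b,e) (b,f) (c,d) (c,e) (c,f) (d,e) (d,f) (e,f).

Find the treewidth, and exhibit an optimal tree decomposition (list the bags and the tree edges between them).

Treewidth 4.
One optimal decomposition is:
Bags: B1 = {b, c, d, e, f}  B2 = {a, b, c, e, f}
Tree: B1–B2

Each bag holds 5 vertices, so the decomposition has width 4, which upper-bounds the treewidth. Conversely, {b, c, d, e, f} is a clique of size 5, and the vertices of any clique must share a bag in every tree decomposition; so some bag has ≥ 5 vertices and tw(G) ≥ 4. Combining the bounds, tw(G) = 4.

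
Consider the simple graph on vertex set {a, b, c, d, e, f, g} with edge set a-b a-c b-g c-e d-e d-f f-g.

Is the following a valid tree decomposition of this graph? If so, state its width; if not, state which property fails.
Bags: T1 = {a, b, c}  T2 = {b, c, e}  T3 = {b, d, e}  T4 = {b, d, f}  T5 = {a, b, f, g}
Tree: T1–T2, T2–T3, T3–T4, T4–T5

No — bags containing vertex a are not connected in the tree.

A tree decomposition must satisfy three properties: every vertex lies in some bag; for every edge, both endpoints lie together in some bag; and for every vertex, the bags containing it form a connected subtree. Here bags containing vertex a are not connected in the tree, so the decomposition is invalid.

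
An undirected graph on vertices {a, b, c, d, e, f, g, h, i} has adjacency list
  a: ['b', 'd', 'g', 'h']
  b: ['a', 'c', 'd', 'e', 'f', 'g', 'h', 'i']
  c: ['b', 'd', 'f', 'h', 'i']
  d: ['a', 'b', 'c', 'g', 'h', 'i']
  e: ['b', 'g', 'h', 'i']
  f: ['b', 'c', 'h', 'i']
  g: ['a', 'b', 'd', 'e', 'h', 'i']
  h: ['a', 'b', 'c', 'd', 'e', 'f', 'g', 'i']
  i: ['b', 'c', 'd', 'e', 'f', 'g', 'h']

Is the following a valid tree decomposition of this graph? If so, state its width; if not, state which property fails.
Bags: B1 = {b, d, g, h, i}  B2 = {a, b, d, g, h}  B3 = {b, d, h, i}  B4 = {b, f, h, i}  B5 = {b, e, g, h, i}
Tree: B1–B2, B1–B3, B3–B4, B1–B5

A tree decomposition must satisfy three properties: every vertex lies in some bag; for every edge, both endpoints lie together in some bag; and for every vertex, the bags containing it form a connected subtree. Here vertex c appears in no bag, so the decomposition is invalid.

No — vertex c appears in no bag.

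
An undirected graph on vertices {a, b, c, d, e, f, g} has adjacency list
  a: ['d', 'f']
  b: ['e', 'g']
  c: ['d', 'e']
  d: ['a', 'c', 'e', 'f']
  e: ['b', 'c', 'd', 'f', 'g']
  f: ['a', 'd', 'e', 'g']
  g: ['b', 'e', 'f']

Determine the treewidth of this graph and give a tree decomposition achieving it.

Treewidth 2.
One optimal decomposition is:
Bags: B1 = {e, f, g}  B2 = {d, e, f}  B3 = {b, e, g}  B4 = {c, d, e}  B5 = {a, d, f}
Tree: B1–B2, B1–B3, B2–B4, B2–B5

The largest bag has 3 vertices, giving width 2; this decomposition certifies tw(G) ≤ 2. On the other hand G contains the 3-clique {c, d, e}. A clique must lie in a single bag of any decomposition, so no decomposition can have width below 2. Therefore the treewidth is 2.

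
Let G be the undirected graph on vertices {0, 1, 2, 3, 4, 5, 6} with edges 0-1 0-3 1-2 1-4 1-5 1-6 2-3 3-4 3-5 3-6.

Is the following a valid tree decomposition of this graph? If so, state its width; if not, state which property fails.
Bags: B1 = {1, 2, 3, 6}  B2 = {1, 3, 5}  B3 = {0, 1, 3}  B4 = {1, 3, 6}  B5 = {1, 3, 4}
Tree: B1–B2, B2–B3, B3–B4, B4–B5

No — bags containing vertex 6 are not connected in the tree.

A tree decomposition must satisfy three properties: every vertex lies in some bag; for every edge, both endpoints lie together in some bag; and for every vertex, the bags containing it form a connected subtree. Here bags containing vertex 6 are not connected in the tree, so the decomposition is invalid.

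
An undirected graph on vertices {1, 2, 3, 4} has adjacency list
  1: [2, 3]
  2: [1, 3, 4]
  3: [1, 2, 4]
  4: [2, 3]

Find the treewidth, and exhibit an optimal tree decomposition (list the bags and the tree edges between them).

Every bag has size at most 3, so the width is 3 − 1 = 2 and tw(G) ≤ 2. Conversely, {1, 2, 3} is a clique of size 3, and the vertices of any clique must share a bag in every tree decomposition; so some bag has ≥ 3 vertices and tw(G) ≥ 2. The upper and lower bounds meet at 2, so that is the treewidth.

Treewidth 2.
One such decomposition:
Bags: B1 = {2, 3, 4}  B2 = {1, 2, 3}
Tree: B1–B2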